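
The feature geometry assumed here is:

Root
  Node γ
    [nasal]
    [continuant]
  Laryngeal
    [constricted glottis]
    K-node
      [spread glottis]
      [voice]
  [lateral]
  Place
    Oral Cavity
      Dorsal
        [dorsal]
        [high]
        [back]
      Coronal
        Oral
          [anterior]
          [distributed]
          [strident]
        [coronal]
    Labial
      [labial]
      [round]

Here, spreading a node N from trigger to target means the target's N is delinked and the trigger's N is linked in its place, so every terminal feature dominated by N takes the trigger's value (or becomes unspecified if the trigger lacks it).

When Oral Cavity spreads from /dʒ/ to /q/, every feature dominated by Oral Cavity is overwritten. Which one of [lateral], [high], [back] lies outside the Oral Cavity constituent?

Oral Cavity dominates exactly [dorsal], [high], [back], [anterior], [distributed], [strident], [coronal].
[high], [back] all lie under Oral Cavity, so they are overwritten when Oral Cavity spreads.
[lateral] attaches under Root, not under Oral Cavity, so /q/ retains its own value for [lateral].

[lateral]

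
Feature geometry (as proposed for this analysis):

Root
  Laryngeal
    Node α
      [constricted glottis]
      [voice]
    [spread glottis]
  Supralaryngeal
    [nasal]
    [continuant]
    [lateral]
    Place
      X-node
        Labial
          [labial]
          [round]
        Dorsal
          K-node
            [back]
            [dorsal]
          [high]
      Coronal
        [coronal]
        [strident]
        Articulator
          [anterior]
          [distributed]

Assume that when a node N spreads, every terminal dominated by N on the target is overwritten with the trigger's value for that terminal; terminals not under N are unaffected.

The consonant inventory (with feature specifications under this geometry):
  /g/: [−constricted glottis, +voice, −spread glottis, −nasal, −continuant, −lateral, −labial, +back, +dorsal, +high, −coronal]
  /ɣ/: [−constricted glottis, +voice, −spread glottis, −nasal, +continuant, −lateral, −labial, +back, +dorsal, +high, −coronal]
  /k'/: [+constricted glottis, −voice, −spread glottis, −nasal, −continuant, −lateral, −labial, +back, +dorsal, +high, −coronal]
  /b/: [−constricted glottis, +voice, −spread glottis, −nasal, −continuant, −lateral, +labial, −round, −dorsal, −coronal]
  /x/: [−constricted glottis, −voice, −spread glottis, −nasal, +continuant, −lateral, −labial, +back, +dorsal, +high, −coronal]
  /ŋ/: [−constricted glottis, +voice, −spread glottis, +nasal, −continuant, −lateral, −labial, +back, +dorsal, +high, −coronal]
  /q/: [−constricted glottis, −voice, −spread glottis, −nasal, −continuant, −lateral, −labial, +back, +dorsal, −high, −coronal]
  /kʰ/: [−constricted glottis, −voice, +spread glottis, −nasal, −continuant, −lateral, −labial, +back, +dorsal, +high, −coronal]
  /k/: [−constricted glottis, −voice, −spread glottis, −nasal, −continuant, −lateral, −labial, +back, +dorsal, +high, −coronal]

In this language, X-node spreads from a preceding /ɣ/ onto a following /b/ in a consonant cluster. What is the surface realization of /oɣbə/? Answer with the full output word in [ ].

[oɣgə]

Terminals under X-node in this geometry: [labial], [round], [back], [dorsal], [high].
The target acquires /ɣ/'s values for everything under X-node — [−labial], [+back], [+dorsal], [+high] — while keeping its own [constricted glottis], [voice], [spread glottis], ….
Among the inventory, only /g/ has exactly this specification, giving the surface form [oɣgə].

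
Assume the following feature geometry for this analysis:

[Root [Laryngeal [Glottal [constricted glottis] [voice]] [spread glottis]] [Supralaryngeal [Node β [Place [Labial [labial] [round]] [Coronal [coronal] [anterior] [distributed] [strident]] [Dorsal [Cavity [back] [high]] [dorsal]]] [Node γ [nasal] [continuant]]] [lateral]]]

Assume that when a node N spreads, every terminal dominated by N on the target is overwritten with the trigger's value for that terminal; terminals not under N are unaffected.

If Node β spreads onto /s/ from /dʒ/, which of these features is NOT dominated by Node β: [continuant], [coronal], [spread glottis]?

Node β dominates exactly [labial], [round], [coronal], [anterior], [distributed], [strident], [back], [high], [dorsal], [nasal], [continuant].
Spreading Node β replaces [continuant], [coronal] with the trigger's values, since each sits inside the Node β constituent.
[spread glottis] attaches under Laryngeal, not under Node β, so /s/ retains its own value for [spread glottis].

[spread glottis]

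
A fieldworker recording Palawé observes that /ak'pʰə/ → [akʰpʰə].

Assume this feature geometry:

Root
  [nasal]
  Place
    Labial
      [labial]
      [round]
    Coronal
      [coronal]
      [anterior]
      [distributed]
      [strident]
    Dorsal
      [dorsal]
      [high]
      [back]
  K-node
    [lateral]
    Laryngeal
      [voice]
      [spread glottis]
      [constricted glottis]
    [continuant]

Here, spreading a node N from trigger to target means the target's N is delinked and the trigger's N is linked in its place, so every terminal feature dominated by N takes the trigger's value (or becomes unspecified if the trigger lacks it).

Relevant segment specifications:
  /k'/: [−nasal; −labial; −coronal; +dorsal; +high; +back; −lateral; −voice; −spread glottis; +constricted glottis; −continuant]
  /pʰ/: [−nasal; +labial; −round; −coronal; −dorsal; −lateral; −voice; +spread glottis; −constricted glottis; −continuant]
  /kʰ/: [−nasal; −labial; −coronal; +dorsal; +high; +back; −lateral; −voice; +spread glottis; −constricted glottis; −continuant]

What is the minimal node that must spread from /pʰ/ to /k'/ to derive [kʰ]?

Comparing /k'/ with its surface form [kʰ], the features that change are [spread glottis], [constricted glottis].
In this geometry the lowest node dominating all of them is Laryngeal: every daughter of Laryngeal dominates only a proper subset, so no lower node suffices.
Spreading Laryngeal from /pʰ/ overwrites each of those terminals with /pʰ/'s values, yielding exactly [kʰ].
[labial], [dorsal] stay as in /k'/ although /pʰ/ differs there, so no node dominating them spread; among the remaining candidates Laryngeal is the lowest that derives the output.

Laryngeal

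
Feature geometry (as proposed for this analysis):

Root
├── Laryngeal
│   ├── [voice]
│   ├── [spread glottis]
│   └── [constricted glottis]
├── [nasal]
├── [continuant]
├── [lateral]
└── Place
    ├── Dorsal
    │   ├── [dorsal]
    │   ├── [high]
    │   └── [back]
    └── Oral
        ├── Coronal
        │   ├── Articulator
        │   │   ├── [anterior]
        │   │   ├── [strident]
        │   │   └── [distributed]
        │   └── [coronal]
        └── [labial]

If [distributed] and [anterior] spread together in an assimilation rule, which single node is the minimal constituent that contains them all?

Articulator

[distributed]: Root → Place → Oral → Coronal → Articulator → [distributed].
[anterior]: Root → Place → Oral → Coronal → Articulator → [anterior].
These paths first converge at Articulator; no daughter of Articulator dominates all 2 features, so Articulator is the minimal constituent.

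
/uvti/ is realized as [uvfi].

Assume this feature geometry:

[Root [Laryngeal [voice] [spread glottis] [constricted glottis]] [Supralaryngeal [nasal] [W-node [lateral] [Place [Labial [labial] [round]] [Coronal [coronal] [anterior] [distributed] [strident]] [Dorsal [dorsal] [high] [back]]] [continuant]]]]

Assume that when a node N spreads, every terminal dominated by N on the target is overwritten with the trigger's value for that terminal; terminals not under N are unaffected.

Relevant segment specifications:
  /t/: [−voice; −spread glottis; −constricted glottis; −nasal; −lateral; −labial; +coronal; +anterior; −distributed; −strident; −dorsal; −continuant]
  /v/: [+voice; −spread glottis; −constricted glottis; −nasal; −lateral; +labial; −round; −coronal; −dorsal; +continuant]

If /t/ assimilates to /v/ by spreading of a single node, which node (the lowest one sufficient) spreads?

/t/ and [f] differ in [continuant], [labial], [round], [coronal], [anterior], [distributed], [strident]; every other specified feature is identical.
The smallest constituent containing every changed terminal is W-node — each of its daughters lacks at least one of the affected features.
Spreading W-node from /v/ overwrites each of those terminals with /v/'s values, yielding exactly [f].
[voice], a feature on which the two segments disagree outside W-node, is unchanged — nothing dominating it spread, and W-node is the minimal sufficient constituent.

W-node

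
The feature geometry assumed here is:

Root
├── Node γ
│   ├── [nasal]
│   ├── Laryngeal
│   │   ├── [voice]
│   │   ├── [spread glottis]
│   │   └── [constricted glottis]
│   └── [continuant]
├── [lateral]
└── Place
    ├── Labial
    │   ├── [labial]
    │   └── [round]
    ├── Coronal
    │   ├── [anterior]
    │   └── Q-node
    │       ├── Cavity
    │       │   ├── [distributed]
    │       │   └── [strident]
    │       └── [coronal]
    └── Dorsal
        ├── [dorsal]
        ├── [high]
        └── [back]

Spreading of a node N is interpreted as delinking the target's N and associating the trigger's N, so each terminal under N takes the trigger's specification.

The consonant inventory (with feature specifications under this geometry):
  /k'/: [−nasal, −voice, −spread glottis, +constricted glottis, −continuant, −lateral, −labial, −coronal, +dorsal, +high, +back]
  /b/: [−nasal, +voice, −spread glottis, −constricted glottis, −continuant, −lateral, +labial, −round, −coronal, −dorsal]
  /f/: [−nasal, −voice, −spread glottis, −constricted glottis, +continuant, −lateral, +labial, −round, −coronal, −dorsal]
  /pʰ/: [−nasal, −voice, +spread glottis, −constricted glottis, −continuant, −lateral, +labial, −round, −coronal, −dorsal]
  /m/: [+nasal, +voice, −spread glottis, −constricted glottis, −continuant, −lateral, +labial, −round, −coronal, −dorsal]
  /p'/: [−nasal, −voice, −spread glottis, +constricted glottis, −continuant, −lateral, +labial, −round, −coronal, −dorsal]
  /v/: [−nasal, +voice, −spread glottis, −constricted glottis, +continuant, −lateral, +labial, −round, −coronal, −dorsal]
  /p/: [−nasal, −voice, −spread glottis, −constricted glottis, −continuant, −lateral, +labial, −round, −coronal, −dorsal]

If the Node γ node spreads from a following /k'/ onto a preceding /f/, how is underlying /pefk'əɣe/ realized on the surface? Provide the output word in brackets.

[pep'k'əɣe]

The Node γ node dominates the terminals [nasal], [voice], [spread glottis], [constricted glottis], [continuant].
The target acquires /k'/'s values for everything under Node γ — [−nasal], [−voice], [−spread glottis], [+constricted glottis], [−continuant] — while keeping its own [lateral], [labial], [round], ….
This feature bundle is that of [p'], so /pefk'əɣe/ surfaces as [pep'k'əɣe].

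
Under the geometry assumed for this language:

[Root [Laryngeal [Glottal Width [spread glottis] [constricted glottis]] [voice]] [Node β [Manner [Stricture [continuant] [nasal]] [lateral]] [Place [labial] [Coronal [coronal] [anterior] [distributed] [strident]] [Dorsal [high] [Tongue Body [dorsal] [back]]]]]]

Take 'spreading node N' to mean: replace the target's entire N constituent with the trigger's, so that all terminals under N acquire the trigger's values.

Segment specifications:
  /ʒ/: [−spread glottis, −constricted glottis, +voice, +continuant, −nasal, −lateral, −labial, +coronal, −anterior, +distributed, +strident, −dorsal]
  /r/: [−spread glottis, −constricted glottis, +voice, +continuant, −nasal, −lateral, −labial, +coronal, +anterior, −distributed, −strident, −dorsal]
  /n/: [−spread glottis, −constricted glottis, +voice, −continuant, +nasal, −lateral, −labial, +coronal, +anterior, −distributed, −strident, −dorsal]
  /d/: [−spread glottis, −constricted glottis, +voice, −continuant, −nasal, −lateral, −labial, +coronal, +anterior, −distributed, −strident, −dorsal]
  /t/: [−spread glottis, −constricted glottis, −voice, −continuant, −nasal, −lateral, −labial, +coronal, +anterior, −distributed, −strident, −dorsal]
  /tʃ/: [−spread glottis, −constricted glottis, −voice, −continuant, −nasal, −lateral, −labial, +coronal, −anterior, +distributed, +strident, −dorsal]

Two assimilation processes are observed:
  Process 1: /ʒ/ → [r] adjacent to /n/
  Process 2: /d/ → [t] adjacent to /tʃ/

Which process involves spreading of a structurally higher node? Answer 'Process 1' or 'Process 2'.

Process 2

Process 1 alters [anterior], [distributed], [strident]; the lowest common ancestor is Coronal (depth 3 from Root).
In Process 2, [voice] changes, so the minimal spreading node is [voice] at depth 2.
[voice] (depth 2) sits above Coronal (depth 3), making Process 2 the one with the higher spreading node.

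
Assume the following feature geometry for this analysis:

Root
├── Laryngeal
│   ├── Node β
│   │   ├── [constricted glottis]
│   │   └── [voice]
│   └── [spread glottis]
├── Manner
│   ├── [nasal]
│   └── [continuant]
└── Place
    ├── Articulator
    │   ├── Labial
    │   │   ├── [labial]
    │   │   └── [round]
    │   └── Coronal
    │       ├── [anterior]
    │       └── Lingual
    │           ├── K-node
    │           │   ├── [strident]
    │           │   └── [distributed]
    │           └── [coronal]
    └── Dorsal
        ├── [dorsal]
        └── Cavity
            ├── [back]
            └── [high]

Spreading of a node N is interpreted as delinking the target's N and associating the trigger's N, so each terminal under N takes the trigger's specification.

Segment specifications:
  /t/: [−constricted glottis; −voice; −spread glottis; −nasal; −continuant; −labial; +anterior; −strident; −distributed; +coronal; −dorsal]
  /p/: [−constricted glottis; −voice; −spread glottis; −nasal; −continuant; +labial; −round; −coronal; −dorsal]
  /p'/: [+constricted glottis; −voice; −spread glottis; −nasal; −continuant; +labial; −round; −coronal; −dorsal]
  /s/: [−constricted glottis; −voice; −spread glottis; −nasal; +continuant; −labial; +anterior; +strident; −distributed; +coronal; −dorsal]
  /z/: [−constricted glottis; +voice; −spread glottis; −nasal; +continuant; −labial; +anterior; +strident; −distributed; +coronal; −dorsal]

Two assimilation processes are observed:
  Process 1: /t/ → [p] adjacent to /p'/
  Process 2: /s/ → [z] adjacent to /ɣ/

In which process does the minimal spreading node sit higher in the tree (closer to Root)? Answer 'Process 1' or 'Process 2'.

Process 1 alters [labial], [round], [coronal], [anterior], [distributed], [strident]; the lowest common ancestor is Articulator (depth 2 from Root).
In Process 2, [voice] changes, so the minimal spreading node is [voice] at depth 3.
Depth 2 < depth 3; Process 1 involves the structurally higher constituent Articulator.

Process 1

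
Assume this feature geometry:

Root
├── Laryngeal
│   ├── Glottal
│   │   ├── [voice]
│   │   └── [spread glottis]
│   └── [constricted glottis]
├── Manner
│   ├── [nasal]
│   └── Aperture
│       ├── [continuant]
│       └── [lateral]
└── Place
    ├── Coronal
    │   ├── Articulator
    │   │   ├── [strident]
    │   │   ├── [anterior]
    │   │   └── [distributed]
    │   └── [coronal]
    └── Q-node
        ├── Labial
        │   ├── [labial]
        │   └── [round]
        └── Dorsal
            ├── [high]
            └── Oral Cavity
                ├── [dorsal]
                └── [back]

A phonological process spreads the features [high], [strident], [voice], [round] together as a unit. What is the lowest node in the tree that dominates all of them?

[high] is immediately dominated by Dorsal.
[strident] is immediately dominated by Articulator.
[voice] is immediately dominated by Glottal.
[round] is immediately dominated by Labial.
The lowest node appearing on every path is Root; each proper daughter of Root fails to dominate at least one of the listed features.

Root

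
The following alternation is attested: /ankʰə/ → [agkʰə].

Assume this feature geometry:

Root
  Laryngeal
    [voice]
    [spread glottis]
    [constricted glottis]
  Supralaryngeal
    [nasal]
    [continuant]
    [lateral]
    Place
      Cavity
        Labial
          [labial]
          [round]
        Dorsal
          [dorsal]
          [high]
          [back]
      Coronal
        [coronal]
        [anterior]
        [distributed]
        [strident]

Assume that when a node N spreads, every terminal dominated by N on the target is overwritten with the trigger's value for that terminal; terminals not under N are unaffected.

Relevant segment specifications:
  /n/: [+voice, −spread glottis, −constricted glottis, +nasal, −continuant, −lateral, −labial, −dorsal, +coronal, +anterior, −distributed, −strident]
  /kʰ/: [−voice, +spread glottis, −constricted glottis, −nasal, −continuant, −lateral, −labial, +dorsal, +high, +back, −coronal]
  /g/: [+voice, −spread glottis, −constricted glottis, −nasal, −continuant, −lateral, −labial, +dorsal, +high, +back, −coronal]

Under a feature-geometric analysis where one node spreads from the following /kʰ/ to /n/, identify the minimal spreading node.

Supralaryngeal

/n/ and [g] differ in [nasal], [coronal], [anterior], [distributed], [strident], [dorsal], [high], [back]; every other specified feature is identical.
The smallest constituent containing every changed terminal is Supralaryngeal — each of its daughters lacks at least one of the affected features.
If Supralaryngeal spreads, every terminal under it takes /kʰ/'s value, producing [g] as observed.
Since [voice], [spread glottis] are preserved even though /kʰ/ disagrees there, no node above Supralaryngeal spread.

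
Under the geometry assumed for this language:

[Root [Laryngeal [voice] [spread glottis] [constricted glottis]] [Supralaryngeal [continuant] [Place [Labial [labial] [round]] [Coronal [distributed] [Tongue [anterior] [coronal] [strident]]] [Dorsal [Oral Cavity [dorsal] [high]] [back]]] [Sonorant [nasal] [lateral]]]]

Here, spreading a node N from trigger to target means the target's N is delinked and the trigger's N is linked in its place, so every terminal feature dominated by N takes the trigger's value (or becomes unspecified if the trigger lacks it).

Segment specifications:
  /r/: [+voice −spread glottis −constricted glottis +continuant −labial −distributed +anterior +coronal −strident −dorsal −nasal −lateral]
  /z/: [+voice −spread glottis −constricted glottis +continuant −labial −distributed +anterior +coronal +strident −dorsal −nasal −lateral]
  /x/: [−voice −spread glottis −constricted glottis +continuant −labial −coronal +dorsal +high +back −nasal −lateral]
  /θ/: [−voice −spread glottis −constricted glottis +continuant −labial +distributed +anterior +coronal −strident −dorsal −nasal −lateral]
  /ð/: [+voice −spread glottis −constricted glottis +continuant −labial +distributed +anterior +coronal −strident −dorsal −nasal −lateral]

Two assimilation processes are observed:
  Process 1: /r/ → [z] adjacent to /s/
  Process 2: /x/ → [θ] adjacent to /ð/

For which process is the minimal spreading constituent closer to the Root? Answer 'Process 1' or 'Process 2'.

Process 1 alters [strident]; the lowest dominating node is [strident] (depth 5 from Root).
In Process 2, [coronal], [anterior], [distributed], [strident], [dorsal], [high], [back] change, so the minimal spreading node is Place at depth 2.
Place is closer to Root than [strident], so Process 2 spreads the higher node.

Process 2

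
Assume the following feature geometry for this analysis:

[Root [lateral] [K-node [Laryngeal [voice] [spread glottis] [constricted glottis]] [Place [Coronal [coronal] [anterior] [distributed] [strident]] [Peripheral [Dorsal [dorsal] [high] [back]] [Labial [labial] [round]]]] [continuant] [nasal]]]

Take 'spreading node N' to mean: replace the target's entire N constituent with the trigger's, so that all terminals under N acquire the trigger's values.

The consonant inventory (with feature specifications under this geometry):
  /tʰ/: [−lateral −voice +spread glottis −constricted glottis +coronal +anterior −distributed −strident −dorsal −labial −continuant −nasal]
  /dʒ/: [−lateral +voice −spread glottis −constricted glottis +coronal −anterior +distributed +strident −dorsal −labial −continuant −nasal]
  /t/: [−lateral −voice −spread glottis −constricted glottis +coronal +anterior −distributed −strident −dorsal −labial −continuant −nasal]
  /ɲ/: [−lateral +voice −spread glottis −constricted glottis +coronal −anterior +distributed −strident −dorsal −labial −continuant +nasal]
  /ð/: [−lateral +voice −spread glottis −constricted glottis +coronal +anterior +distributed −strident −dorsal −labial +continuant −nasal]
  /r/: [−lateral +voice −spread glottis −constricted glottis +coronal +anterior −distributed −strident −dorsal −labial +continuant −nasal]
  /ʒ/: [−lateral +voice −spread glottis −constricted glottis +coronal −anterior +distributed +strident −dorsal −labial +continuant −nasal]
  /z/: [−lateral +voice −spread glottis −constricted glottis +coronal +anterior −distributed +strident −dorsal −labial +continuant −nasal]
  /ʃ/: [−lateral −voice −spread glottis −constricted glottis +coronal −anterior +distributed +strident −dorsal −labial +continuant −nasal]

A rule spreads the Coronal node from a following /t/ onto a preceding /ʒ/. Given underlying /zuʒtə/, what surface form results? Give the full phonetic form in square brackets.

[zurtə]

Terminals under Coronal in this geometry: [coronal], [anterior], [distributed], [strident].
The target acquires /t/'s values for everything under Coronal — [+coronal], [+anterior], [−distributed], [−strident] — while keeping its own [lateral], [voice], [spread glottis], ….
This feature bundle is that of [r], so /zuʒtə/ surfaces as [zurtə].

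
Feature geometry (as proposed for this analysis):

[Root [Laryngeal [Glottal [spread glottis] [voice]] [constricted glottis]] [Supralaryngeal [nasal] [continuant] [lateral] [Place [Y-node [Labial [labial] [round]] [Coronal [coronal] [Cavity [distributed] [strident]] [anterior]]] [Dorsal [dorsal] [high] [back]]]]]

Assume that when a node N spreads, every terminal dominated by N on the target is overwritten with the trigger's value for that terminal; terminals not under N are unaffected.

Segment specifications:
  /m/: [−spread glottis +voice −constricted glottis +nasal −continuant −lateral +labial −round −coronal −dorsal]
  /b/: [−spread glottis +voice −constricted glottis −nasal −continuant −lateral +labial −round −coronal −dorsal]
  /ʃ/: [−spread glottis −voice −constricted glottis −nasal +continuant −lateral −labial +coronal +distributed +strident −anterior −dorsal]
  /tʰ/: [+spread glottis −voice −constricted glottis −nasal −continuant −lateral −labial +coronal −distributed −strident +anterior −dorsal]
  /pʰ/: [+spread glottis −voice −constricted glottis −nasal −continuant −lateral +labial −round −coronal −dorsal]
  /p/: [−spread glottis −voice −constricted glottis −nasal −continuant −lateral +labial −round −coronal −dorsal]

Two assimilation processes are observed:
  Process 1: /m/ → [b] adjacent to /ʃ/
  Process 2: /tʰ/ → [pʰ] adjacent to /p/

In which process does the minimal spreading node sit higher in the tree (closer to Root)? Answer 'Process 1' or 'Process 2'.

Process 1

Process 1 alters [nasal]; the lowest dominating node is [nasal] (depth 2 from Root).
Process 2: the features that change are [labial], [round], [coronal], [anterior], [distributed], [strident]; the minimal node is Y-node (depth 3).
Depth 2 < depth 3; Process 1 involves the structurally higher constituent [nasal].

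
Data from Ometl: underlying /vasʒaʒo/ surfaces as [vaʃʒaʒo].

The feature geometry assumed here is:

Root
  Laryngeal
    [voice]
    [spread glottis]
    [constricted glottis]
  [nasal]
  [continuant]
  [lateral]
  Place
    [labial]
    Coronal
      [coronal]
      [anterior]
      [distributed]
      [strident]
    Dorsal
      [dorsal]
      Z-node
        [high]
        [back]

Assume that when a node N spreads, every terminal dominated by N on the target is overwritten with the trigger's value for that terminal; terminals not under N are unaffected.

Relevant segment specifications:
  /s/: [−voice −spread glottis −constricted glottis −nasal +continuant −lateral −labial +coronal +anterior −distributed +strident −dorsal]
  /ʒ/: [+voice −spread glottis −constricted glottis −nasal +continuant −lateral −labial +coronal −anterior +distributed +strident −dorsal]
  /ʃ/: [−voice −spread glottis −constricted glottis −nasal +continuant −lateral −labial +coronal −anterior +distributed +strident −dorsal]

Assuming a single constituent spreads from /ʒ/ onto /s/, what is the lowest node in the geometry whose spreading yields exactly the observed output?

Coronal

Comparing /s/ with its surface form [ʃ], the features that change are [anterior], [distributed].
In this geometry the lowest node dominating all of them is Coronal: every daughter of Coronal dominates only a proper subset, so no lower node suffices.
Spreading Coronal from /ʒ/ overwrites each of those terminals with /ʒ/'s values, yielding exactly [ʃ].
[voice] stays as in /s/ although /ʒ/ differs there, so no node dominating it spread; among the remaining candidates Coronal is the lowest that derives the output.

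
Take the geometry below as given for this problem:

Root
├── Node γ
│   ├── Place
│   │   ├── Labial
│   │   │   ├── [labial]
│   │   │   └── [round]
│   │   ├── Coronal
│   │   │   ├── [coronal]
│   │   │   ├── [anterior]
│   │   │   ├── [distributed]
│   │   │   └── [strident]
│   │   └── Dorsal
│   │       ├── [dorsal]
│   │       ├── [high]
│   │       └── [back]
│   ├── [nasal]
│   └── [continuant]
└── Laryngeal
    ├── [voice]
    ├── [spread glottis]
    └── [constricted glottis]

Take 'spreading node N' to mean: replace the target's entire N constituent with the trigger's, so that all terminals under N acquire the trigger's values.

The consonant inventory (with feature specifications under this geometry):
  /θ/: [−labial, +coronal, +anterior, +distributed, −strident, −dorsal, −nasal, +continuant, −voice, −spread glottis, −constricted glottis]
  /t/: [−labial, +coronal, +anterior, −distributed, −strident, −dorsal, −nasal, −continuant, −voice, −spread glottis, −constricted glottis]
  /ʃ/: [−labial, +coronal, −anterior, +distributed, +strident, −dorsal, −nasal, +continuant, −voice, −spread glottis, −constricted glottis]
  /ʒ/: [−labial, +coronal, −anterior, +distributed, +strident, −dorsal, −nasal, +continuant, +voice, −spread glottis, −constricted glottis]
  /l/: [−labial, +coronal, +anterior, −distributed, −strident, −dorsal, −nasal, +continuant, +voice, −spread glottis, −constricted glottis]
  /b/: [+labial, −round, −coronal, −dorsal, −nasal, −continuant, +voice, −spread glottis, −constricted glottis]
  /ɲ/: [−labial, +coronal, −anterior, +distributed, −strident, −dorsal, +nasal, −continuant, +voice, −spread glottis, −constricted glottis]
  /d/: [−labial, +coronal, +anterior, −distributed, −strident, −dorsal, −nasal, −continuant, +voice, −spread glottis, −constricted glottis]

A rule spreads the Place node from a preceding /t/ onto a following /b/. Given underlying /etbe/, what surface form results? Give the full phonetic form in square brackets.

Terminals under Place in this geometry: [labial], [round], [coronal], [anterior], [distributed], [strident], [dorsal], [high], [back].
The target acquires /t/'s values for everything under Place — [−labial], [+coronal], [+anterior], [−distributed], [−strident], [−dorsal] — while keeping its own [nasal], [continuant], [voice], ….
The resulting bundle matches /d/ in the inventory; substituting it for /b/ gives [etde].

[etde]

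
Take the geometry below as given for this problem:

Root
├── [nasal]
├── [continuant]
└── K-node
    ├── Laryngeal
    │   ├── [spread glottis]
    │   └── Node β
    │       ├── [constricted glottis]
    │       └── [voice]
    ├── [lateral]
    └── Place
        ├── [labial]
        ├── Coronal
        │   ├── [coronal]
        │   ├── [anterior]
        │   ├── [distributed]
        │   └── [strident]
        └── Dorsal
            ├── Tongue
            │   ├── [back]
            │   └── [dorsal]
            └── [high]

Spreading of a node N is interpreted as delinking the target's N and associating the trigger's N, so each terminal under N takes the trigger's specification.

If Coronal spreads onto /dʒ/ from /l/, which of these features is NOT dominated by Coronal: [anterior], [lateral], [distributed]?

Coronal dominates exactly [coronal], [anterior], [distributed], [strident].
[anterior], [distributed] all lie under Coronal, so they are overwritten when Coronal spreads.
[lateral] is not within the Coronal subtree (it hangs from K-node), so /dʒ/'s [lateral] value survives.

[lateral]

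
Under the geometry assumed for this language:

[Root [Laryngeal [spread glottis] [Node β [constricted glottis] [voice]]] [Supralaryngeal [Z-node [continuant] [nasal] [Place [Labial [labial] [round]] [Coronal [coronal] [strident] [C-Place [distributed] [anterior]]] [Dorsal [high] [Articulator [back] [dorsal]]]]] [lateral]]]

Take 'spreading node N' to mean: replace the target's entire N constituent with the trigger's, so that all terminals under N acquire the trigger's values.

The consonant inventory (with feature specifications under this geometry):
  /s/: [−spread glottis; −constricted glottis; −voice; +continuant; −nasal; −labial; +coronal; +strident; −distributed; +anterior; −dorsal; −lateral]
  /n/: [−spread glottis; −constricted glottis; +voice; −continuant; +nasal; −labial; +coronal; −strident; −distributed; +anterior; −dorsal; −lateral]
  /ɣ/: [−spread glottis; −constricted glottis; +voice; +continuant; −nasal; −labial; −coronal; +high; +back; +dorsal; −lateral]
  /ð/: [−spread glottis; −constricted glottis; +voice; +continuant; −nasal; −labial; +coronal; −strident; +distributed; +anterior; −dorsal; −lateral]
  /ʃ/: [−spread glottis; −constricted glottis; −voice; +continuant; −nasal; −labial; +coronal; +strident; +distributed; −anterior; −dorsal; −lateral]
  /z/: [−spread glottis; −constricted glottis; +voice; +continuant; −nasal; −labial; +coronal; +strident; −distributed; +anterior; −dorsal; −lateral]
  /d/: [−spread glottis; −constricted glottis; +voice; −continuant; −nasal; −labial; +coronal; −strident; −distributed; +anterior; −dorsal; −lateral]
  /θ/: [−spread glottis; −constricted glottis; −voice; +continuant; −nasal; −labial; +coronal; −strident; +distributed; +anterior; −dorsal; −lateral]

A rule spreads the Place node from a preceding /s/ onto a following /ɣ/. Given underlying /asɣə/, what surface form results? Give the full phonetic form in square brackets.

[aszə]

The Place node dominates the terminals [labial], [round], [coronal], [strident], [distributed], [anterior], [high], [back], [dorsal].
The target acquires /s/'s values for everything under Place — [−labial], [+coronal], [+strident], [−distributed], [+anterior], [−dorsal] — while keeping its own [spread glottis], [constricted glottis], [voice], ….
This feature bundle is that of [z], so /asɣə/ surfaces as [aszə].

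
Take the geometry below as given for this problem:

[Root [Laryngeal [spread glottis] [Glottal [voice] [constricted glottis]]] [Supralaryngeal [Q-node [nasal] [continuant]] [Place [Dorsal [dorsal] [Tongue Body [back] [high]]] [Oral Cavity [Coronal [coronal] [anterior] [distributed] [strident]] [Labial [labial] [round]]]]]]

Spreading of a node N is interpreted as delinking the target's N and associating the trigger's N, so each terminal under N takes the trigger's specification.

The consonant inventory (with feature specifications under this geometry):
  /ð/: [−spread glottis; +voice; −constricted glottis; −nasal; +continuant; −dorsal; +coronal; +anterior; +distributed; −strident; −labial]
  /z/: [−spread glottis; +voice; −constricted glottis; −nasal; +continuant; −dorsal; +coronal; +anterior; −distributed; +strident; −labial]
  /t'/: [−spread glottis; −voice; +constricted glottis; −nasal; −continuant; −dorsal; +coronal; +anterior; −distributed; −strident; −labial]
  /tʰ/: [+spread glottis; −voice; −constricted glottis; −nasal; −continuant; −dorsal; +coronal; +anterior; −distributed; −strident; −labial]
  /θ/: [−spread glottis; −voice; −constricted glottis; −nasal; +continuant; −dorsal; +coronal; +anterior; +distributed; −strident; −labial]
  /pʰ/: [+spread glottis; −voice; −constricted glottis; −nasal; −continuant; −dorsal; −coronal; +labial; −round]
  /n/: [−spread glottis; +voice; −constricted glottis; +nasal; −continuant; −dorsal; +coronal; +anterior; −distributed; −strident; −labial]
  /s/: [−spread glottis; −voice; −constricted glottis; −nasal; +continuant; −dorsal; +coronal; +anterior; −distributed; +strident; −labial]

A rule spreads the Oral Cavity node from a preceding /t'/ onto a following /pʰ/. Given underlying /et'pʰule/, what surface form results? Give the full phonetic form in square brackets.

[et'tʰule]

Terminals under Oral Cavity in this geometry: [coronal], [anterior], [distributed], [strident], [labial], [round].
Spreading Oral Cavity from /t'/ onto /pʰ/ replaces those values with /t'/'s: [+coronal], [+anterior], [−distributed], [−strident], [−labial]. Features outside Oral Cavity ([spread glottis], [voice], [constricted glottis], …) stay as in /pʰ/.
This feature bundle is that of [tʰ], so /et'pʰule/ surfaces as [et'tʰule].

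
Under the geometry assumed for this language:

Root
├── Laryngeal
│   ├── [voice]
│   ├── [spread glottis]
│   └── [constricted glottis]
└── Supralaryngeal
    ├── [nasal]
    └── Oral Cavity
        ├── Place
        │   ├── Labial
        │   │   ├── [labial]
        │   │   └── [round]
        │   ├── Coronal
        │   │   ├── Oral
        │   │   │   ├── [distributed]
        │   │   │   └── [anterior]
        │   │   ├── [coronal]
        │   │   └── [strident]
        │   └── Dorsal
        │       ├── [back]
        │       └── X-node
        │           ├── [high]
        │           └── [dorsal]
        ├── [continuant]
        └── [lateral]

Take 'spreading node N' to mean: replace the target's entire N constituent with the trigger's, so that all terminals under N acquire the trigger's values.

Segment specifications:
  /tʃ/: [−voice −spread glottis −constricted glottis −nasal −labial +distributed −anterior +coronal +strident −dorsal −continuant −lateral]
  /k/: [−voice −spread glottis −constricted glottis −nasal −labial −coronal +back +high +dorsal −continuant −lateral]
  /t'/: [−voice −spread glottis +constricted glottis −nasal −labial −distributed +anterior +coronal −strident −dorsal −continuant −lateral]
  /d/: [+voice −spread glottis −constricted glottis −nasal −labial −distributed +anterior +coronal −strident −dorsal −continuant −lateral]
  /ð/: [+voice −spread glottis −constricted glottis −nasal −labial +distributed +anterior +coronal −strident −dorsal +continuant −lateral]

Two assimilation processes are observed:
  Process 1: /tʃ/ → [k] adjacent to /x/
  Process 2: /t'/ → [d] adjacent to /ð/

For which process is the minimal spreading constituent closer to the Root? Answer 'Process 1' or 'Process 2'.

Process 2

In Process 1, [coronal], [anterior], [distributed], [strident], [dorsal], [high], [back] change, so the minimal spreading node is Place at depth 3.
In Process 2, [voice], [constricted glottis] change, so the minimal spreading node is Laryngeal at depth 1.
Laryngeal is closer to Root than Place, so Process 2 spreads the higher node.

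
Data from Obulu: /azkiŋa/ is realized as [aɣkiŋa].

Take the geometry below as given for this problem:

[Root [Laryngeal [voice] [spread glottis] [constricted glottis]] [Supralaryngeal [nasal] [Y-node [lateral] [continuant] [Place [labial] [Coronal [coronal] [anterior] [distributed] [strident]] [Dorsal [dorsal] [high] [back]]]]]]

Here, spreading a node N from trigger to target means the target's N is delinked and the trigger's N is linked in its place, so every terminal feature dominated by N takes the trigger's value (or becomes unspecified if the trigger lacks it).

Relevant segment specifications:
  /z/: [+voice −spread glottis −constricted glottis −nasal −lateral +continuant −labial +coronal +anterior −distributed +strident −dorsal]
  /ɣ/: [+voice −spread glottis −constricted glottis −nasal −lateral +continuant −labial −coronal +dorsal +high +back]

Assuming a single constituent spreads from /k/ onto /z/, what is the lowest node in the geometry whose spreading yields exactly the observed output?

Place

The alternation /z/ → [ɣ] changes [coronal], [anterior], [distributed], [strident], [dorsal], [high], [back] and nothing else.
In this geometry the lowest node dominating all of them is Place: every daughter of Place dominates only a proper subset, so no lower node suffices.
Spreading Place from /k/ overwrites each of those terminals with /k/'s values, yielding exactly [ɣ].
Since [continuant] is preserved even though /k/ disagrees there, no node above Place spread.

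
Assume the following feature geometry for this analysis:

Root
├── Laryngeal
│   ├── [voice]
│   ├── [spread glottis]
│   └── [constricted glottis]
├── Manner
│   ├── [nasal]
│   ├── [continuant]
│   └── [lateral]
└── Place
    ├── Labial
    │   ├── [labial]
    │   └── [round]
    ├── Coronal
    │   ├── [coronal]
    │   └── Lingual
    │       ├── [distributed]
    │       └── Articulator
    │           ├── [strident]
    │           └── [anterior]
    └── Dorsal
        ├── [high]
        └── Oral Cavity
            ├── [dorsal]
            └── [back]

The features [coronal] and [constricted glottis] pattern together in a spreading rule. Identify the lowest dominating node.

Root

[coronal] lies under Coronal (below Place).
[constricted glottis]: Root > Laryngeal > [constricted glottis].
Root is the lowest common ancestor — every listed feature sits under it, and no single subconstituent of Root covers them all.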